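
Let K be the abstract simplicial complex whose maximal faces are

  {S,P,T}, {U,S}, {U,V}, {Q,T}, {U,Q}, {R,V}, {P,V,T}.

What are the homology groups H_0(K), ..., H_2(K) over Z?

We work with the vertex ordering P < Q < R < S < T < U < V. The simplices of K, each written with vertices in increasing order, are:

  0-simplices (7): P, Q, R, S, T, U, V
  1-simplices (10): PS, PT, PV, QT, QU, RV, ST, SU, TV, UV
  2-simplices (2): PST, PTV

so the chain groups are C_0 ≅ Z^7, C_1 ≅ Z^10, C_2 ≅ Z^2.

Boundary ∂_1: C_1 → C_0 sends each edge [p,q] (with p < q) to q − p.
The resulting 7×10 matrix has rank 6, and its Smith normal form has invariant factors (1,1,1,1,1,1).

∂_2: C_2 → C_1 acts by ∂[p,q,r] = [q,r] − [p,r] + [p,q]. For instance
  ∂PTV = TV − PV + PT,
  ∂PST = ST − PT + PS.
As a 10×2 matrix over Z this has rank 2, with invariant factors (1,1).

Now H_k = ker ∂_k / im ∂_{k+1}, so:

  H_0: rank C_0 − rank ∂_1 = 7 − 6 = 1, and the invariant factors of ∂_1 are all 1, so H_0 ≅ Z.
  H_1: rank ker ∂_1 − rank ∂_2 = (10 − 6) − 2 = 2, and the invariant factors of ∂_2 are all 1, so H_1 ≅ Z^2.
  H_2: rank ker ∂_2 − rank ∂_3 = (2 − 2) − 0 = 0, and there is no ∂_3, so H_2 ≅ 0.

H_0 = Z,  H_1 = Z^2,  H_2 = 0.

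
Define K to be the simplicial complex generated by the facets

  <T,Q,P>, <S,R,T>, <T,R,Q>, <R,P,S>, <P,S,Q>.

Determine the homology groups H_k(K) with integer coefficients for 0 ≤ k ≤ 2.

H_0 ≅ Z,  H_1 ≅ Z,  H_2 = 0.

Take the total order P < Q < R < S < T on the vertex set. Then K (dimension 2) consists of the simplices:

  0-simplices (5): P, Q, R, S, T
  1-simplices (10): PQ, PR, PS, PT, QR, QS, QT, RS, RT, ST
  2-simplices (5): PQS, PQT, PRS, QRT, RST

giving chain groups C_0 ≅ Z^5, C_1 ≅ Z^10, C_2 ≅ Z^5.

The boundary map ∂_1: C_1 → C_0 sends each edge [p,q] (with p < q) to q − p. For instance
  ∂QS = S − Q.
The 5×10 boundary matrix has rank 4 and Smith normal form diag(1,1,1,1).

The boundary map ∂_2: C_2 → C_1 sends each 2-simplex [p,q,r] to [q,r] − [p,r] + [p,q]. For instance
  ∂PQS = QS − PS + PQ,
  ∂QRT = RT − QT + QR.
The 10×5 boundary matrix has rank 5 and Smith normal form diag(1,1,1,1,1).

Now H_k = ker ∂_k / im ∂_{k+1}, so:

  H_0: rank C_0 − rank ∂_1 = 5 − 4 = 1, and the invariant factors of ∂_1 are all 1, so H_0 = Z.
  H_1: rank ker ∂_1 − rank ∂_2 = (10 − 4) − 5 = 1, and the invariant factors of ∂_2 are all 1, so H_1 = Z.
  H_2: rank ker ∂_2 − rank ∂_3 = (5 − 5) − 0 = 0, and there is no ∂_3, so H_2 = 0.

(K is a triangulation of the Möbius band.)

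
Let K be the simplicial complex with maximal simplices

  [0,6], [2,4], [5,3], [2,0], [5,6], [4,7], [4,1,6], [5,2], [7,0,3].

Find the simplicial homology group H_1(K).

H_1 ≅ Z^4.

We work with the vertex ordering 0 < 1 < 2 < 3 < 4 < 5 < 6 < 7. The simplices of K, each written with vertices in increasing order, are:

  0-simplices (8): [0], [1], [2], [3], [4], [5], [6], [7]
  1-simplices (13): [0,2], [0,3], [0,6], [0,7], [1,4], [1,6], [2,4], [2,5], [3,5], [3,7], [4,6], [4,7], [5,6]
  2-simplices (2): [0,3,7], [1,4,6]

Hence C_0 ≅ Z^8, C_1 ≅ Z^13, C_2 ≅ Z^2.

The boundary map ∂_1: C_1 → C_0 maps an edge to its endpoints' difference, ∂[p,q] = q − p. For instance
  ∂[4,6] = [6] − [4].
The 8×13 boundary matrix has rank 7 and Smith normal form diag(1,1,1,1,1,1,1).

Boundary ∂_2: C_2 → C_1 sends each 2-simplex [p,q,r] to [q,r] − [p,r] + [p,q]. For instance
  ∂[1,4,6] = [4,6] − [1,6] + [1,4],
  ∂[0,3,7] = [3,7] − [0,7] + [0,3].
The resulting 13×2 matrix has rank 2, and its Smith normal form has invariant factors (1,1).

From H_k ≅ ker(∂_k) / im(∂_{k+1}) we obtain:

  H_1: rank ker ∂_1 − rank ∂_2 = (13 − 7) − 2 = 4, and the invariant factors of ∂_2 are all 1, so H_1 = Z^4.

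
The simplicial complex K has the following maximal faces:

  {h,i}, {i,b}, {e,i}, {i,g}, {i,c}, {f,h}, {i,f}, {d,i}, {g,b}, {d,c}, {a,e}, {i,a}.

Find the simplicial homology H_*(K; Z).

K has 9 vertices, 12 edges.
rank ∂_0 = 0, rank ∂_1 = 8 ⇒ b_0 = 9 − 0 − 8 = 1; all invariant factors of ∂_1 are 1 so no torsion. So H_0 = Z.
rank ∂_1 = 8, rank ∂_2 = 0 ⇒ b_1 = 12 − 8 − 0 = 4. So H_1 = Z^4.

H_0 = Z,  H_1 = Z^4.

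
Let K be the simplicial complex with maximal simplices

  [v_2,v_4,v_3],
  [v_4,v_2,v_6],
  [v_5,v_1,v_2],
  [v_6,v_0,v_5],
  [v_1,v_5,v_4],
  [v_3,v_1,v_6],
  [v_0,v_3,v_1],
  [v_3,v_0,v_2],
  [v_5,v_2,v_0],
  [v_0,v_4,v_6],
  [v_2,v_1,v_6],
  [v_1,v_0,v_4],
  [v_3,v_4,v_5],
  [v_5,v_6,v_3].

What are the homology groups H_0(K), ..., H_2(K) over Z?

H_0 ≅ Z,  H_1 ≅ Z^2,  H_2 ≅ Z.

Order the vertices as v_0 < v_1 < v_2 < v_3 < v_4 < v_5 < v_6. Listing each simplex with vertices in this order, K has dimension 2 with simplices:

  0-simplices (7): [v_0], [v_1], [v_2], [v_3], [v_4], [v_5], [v_6]
  1-simplices (21): (21 of them)
  2-simplices (14): (14 of them)

so the chain groups are C_0 ≅ Z^7, C_1 ≅ Z^21, C_2 ≅ Z^14.

∂_1: C_1 → C_0 maps an edge to its endpoints' difference, ∂[p,q] = q − p. For instance
  ∂[v_2,v_6] = [v_6] − [v_2].
This gives a 7×21 integer matrix of rank 6; reducing to Smith normal form yields diagonal entries (1,1,1,1,1,1).

The boundary map ∂_2: C_2 → C_1 sends each 2-simplex [p,q,r] to [q,r] − [p,r] + [p,q]. For instance
  ∂[v_3,v_5,v_6] = [v_5,v_6] − [v_3,v_6] + [v_3,v_5],
  ∂[v_2,v_4,v_6] = [v_4,v_6] − [v_2,v_6] + [v_2,v_4].
This gives a 21×14 integer matrix of rank 13; reducing to Smith normal form yields diagonal entries (1,1,1,1,1,1,1,1,1,1,1,1,1).

Reading off H_k = ker ∂_k / im ∂_{k+1}:

  H_0: rank C_0 − rank ∂_1 = 7 − 6 = 1, and the invariant factors of ∂_1 are all 1, so H_0 = Z.
  H_1: rank ker ∂_1 − rank ∂_2 = (21 − 6) − 13 = 2, and the invariant factors of ∂_2 are all 1, so H_1 = Z^2.
  H_2: rank ker ∂_2 − rank ∂_3 = (14 − 13) − 0 = 1, and there is no ∂_3, so H_2 = Z.

As a check, the Euler characteristic is 7 − 21 + 14 = 0, which agrees with 1 − 2 + 1 = 0.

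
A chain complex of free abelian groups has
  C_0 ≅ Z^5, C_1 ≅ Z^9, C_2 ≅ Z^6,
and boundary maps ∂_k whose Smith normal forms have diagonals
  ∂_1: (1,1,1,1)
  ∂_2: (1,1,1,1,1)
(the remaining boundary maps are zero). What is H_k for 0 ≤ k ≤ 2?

H_0 ≅ Z,  H_1 = 0,  H_2 ≅ Z.

H_0: b_0 = 5 − 0 − 4 = 1; torsion from ∂_1 factors > 1: none. So H_0 ≅ Z.
H_1: b_1 = 9 − 4 − 5 = 0; torsion from ∂_2 factors > 1: none. So H_1 ≅ 0.
H_2: b_2 = 6 − 5 − 0 = 1; torsion from ∂_3 factors > 1: none. So H_2 ≅ Z.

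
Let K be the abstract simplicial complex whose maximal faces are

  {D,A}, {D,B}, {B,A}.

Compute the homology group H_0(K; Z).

H_0 = Z.

Take the total order A < B < D on the vertex set. Then K (dimension 1) consists of the simplices:

  0-simplices (3): A, B, D
  1-simplices (3): AB, AD, BD

giving chain groups C_0 ≅ Z^3, C_1 ≅ Z^3.

∂_1: C_1 → C_0 maps an edge to its endpoints' difference, ∂[p,q] = q − p.
This gives a 3×3 integer matrix of rank 2; reducing to Smith normal form yields diagonal entries (1,1).

Now H_k = ker ∂_k / im ∂_{k+1}, so:

  H_0: rank C_0 − rank ∂_1 = 3 − 2 = 1, and the invariant factors of ∂_1 are all 1, so H_0 ≅ Z.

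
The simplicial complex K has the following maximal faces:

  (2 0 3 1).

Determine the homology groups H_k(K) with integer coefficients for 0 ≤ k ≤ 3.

Order the vertices as 0 < 1 < 2 < 3. Listing each simplex with vertices in this order, K has dimension 3 with simplices:

  0-simplices (4): [0], [1], [2], [3]
  1-simplices (6): [0,1], [0,2], [0,3], [1,2], [1,3], [2,3]
  2-simplices (4): [0,1,2], [0,1,3], [0,2,3], [1,2,3]
  3-simplices (1): [0,1,2,3]

so the chain groups are C_0 ≅ Z^4, C_1 ≅ Z^6, C_2 ≅ Z^4, C_3 ≅ Z^1.

∂_1: C_1 → C_0 sends each edge [p,q] (with p < q) to q − p.
The resulting 4×6 matrix has rank 3, and its Smith normal form has invariant factors (1,1,1).

∂_2: C_2 → C_1 acts by ∂[p,q,r] = [q,r] − [p,r] + [p,q]. For instance
  ∂[0,1,3] = [1,3] − [0,3] + [0,1],
  ∂[0,2,3] = [2,3] − [0,3] + [0,2].
The resulting 6×4 matrix has rank 3, and its Smith normal form has invariant factors (1,1,1).

∂_3: C_3 → C_2 sends each 3-simplex σ to the alternating sum Σ_i (−1)^i (σ with its i-th vertex removed). For instance
  ∂[0,1,2,3] = [1,2,3] − [0,2,3] + [0,1,3] − [0,1,2].
This gives a 4×1 integer matrix of rank 1; reducing to Smith normal form yields diagonal entries (1).

From H_k ≅ ker(∂_k) / im(∂_{k+1}) we obtain:

  H_0: rank C_0 − rank ∂_1 = 4 − 3 = 1, and the invariant factors of ∂_1 are all 1, so H_0 = Z.
  H_1: rank ker ∂_1 − rank ∂_2 = (6 − 3) − 3 = 0, and the invariant factors of ∂_2 are all 1, so H_1 = 0.
  H_2: rank ker ∂_2 − rank ∂_3 = (4 − 3) − 1 = 0, and the invariant factors of ∂_3 are all 1, so H_2 = 0.
  H_3: rank ker ∂_3 − rank ∂_4 = (1 − 1) − 0 = 0, and there is no ∂_4, so H_3 = 0.

As a check, the Euler characteristic is 4 − 6 + 4 − 1 = 1, which agrees with 1 − 0 + 0 − 0 = 1.

H_0 = Z,  H_1 = 0,  H_2 = 0,  H_3 = 0.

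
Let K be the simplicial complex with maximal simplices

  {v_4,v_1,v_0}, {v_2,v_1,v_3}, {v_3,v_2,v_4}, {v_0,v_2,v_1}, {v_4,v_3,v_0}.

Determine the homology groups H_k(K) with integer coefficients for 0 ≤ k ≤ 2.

Take the total order v_0 < v_1 < v_2 < v_3 < v_4 on the vertex set. Then K (dimension 2) consists of the simplices:

  0-simplices (5): [v_0], [v_1], [v_2], [v_3], [v_4]
  1-simplices (10): [v_0,v_1], [v_0,v_2], [v_0,v_3], [v_0,v_4], [v_1,v_2], [v_1,v_3], [v_1,v_4], [v_2,v_3], [v_2,v_4], [v_3,v_4]
  2-simplices (5): [v_0,v_1,v_2], [v_0,v_1,v_4], [v_0,v_3,v_4], [v_1,v_2,v_3], [v_2,v_3,v_4]

giving chain groups C_0 ≅ Z^5, C_1 ≅ Z^10, C_2 ≅ Z^5.

Boundary ∂_1: C_1 → C_0 sends each edge [p,q] (with p < q) to q − p. For instance
  ∂[v_3,v_4] = [v_4] − [v_3].
The resulting 5×10 matrix has rank 4, and its Smith normal form has invariant factors (1,1,1,1).

∂_2: C_2 → C_1 acts by ∂[p,q,r] = [q,r] − [p,r] + [p,q]. For instance
  ∂[v_2,v_3,v_4] = [v_3,v_4] − [v_2,v_4] + [v_2,v_3],
  ∂[v_0,v_1,v_4] = [v_1,v_4] − [v_0,v_4] + [v_0,v_1].
This gives a 10×5 integer matrix of rank 5; reducing to Smith normal form yields diagonal entries (1,1,1,1,1).

Now H_k = ker ∂_k / im ∂_{k+1}, so:

  H_0: rank C_0 − rank ∂_1 = 5 − 4 = 1, and the invariant factors of ∂_1 are all 1, so H_0 = Z.
  H_1: rank ker ∂_1 − rank ∂_2 = (10 − 4) − 5 = 1, and the invariant factors of ∂_2 are all 1, so H_1 = Z.
  H_2: rank ker ∂_2 − rank ∂_3 = (5 − 5) − 0 = 0, and there is no ∂_3, so H_2 = 0.

H_0 ≅ Z,  H_1 ≅ Z,  H_2 = 0.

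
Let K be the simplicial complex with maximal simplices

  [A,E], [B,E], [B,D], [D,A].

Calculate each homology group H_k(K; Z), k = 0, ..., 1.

We work with the vertex ordering A < B < D < E. The simplices of K, each written with vertices in increasing order, are:

  0-simplices (4): A, B, D, E
  1-simplices (4): AD, AE, BD, BE

so the chain groups are C_0 ≅ Z^4, C_1 ≅ Z^4.

∂_1: C_1 → C_0 sends each edge [p,q] (with p < q) to q − p. For instance
  ∂BE = E − B.
The resulting 4×4 matrix has rank 3, and its Smith normal form has invariant factors (1,1,1).

From H_k ≅ ker(∂_k) / im(∂_{k+1}) we obtain:

  H_0: rank C_0 − rank ∂_1 = 4 − 3 = 1, and the invariant factors of ∂_1 are all 1, so H_0 ≅ Z.
  H_1: rank ker ∂_1 − rank ∂_2 = (4 − 3) − 0 = 1, and there is no ∂_2, so H_1 ≅ Z.

H_0 ≅ Z,  H_1 ≅ Z.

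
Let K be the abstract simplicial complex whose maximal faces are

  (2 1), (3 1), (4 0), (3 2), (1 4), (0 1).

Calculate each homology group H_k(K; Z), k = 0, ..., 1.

H_0 = Z,  H_1 = Z^2.

Order the vertices as 0 < 1 < 2 < 3 < 4. Listing each simplex with vertices in this order, K has dimension 1 with simplices:

  0-simplices (5): [0], [1], [2], [3], [4]
  1-simplices (6): [0,1], [0,4], [1,2], [1,3], [1,4], [2,3]

so the chain groups are C_0 ≅ Z^5, C_1 ≅ Z^6.

The boundary map ∂_1: C_1 → C_0 is given by ∂[p,q] = [q] − [p]. For instance
  ∂[0,4] = [4] − [0].
The 5×6 boundary matrix has rank 4 and Smith normal form diag(1,1,1,1).

From H_k ≅ ker(∂_k) / im(∂_{k+1}) we obtain:

  H_0: rank C_0 − rank ∂_1 = 5 − 4 = 1, and the invariant factors of ∂_1 are all 1, so H_0 ≅ Z.
  H_1: rank ker ∂_1 − rank ∂_2 = (6 − 4) − 0 = 2, and there is no ∂_2, so H_1 ≅ Z^2.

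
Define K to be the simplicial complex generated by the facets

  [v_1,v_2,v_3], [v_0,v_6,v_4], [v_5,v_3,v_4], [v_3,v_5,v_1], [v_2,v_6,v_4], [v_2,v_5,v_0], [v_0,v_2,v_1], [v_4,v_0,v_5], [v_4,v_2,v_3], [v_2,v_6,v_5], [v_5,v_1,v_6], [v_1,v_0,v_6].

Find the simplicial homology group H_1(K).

Fix the vertex order v_0 < v_1 < v_2 < v_3 < v_4 < v_5 < v_6 and write every simplex with vertices in increasing order. Then dim K = 2 and the simplices of K are:

  0-simplices (7): [v_0], [v_1], [v_2], [v_3], [v_4], [v_5], [v_6]
  1-simplices (18): (18 of them)
  2-simplices (12): (12 of them)

so the chain groups are C_0 ≅ Z^7, C_1 ≅ Z^18, C_2 ≅ Z^12.

Boundary ∂_1: C_1 → C_0 sends each edge [p,q] (with p < q) to q − p.
The resulting 7×18 matrix has rank 6, and its Smith normal form has invariant factors (1,1,1,1,1,1).

The boundary map ∂_2: C_2 → C_1 sends each 2-simplex [p,q,r] to [q,r] − [p,r] + [p,q]. For instance
  ∂[v_1,v_5,v_6] = [v_5,v_6] − [v_1,v_6] + [v_1,v_5],
  ∂[v_2,v_5,v_6] = [v_5,v_6] − [v_2,v_6] + [v_2,v_5].
As a 18×12 matrix over Z this has rank 12, with invariant factors (1,1,1,1,1,1,1,1,1,1,1,2).

From H_k ≅ ker(∂_k) / im(∂_{k+1}) we obtain:

  H_1: rank ker ∂_1 − rank ∂_2 = (18 − 6) − 12 = 0, and ∂_2 has invariant factor 2 > 1, so H_1 ≅ Z/2Z.

(K is a triangulation of the real projective plane RP^2.)

H_1 ≅ Z/2Z.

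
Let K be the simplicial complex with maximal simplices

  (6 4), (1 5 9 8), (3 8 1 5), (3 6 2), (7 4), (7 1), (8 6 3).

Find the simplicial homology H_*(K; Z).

Take the total order 1 < 2 < 3 < 4 < 5 < 6 < 7 < 8 < 9 on the vertex set. Then K (dimension 3) consists of the simplices:

  0-simplices (9): [1], [2], [3], [4], [5], [6], [7], [8], [9]
  1-simplices (16): [1,3], [1,5], [1,7], [1,8], [1,9], [2,3], [2,6], [3,5], [3,6], [3,8], [4,6], [4,7], [5,8], [5,9], [6,8], [8,9]
  2-simplices (9): [1,3,5], [1,3,8], [1,5,8], [1,5,9], [1,8,9], [2,3,6], [3,5,8], [3,6,8], [5,8,9]
  3-simplices (2): [1,3,5,8], [1,5,8,9]

giving chain groups C_0 ≅ Z^9, C_1 ≅ Z^16, C_2 ≅ Z^9, C_3 ≅ Z^2.

The boundary map ∂_1: C_1 → C_0 is given by ∂[p,q] = [q] − [p]. For instance
  ∂[1,8] = [8] − [1].
The resulting 9×16 matrix has rank 8, and its Smith normal form has invariant factors (1,1,1,1,1,1,1,1).

∂_2: C_2 → C_1 acts by ∂[p,q,r] = [q,r] − [p,r] + [p,q]. For instance
  ∂[3,6,8] = [6,8] − [3,8] + [3,6],
  ∂[5,8,9] = [8,9] − [5,9] + [5,8].
The resulting 16×9 matrix has rank 7, and its Smith normal form has invariant factors (1,1,1,1,1,1,1).

Boundary ∂_3: C_3 → C_2 sends each 3-simplex σ to the alternating sum Σ_i (−1)^i (σ with its i-th vertex removed). For instance
  ∂[1,3,5,8] = [3,5,8] − [1,5,8] + [1,3,8] − [1,3,5],
  ∂[1,5,8,9] = [5,8,9] − [1,8,9] + [1,5,9] − [1,5,8].
The 9×2 boundary matrix has rank 2 and Smith normal form diag(1,1).

Computing H_k = (kernel of ∂_k) / (image of ∂_{k+1}):

  H_0: rank C_0 − rank ∂_1 = 9 − 8 = 1, and the invariant factors of ∂_1 are all 1, so H_0 = Z.
  H_1: rank ker ∂_1 − rank ∂_2 = (16 − 8) − 7 = 1, and the invariant factors of ∂_2 are all 1, so H_1 = Z.
  H_2: rank ker ∂_2 − rank ∂_3 = (9 − 7) − 2 = 0, and the invariant factors of ∂_3 are all 1, so H_2 = 0.
  H_3: rank ker ∂_3 − rank ∂_4 = (2 − 2) − 0 = 0, and there is no ∂_4, so H_3 = 0.

H_0 ≅ Z,  H_1 ≅ Z,  H_2 = 0,  H_3 = 0.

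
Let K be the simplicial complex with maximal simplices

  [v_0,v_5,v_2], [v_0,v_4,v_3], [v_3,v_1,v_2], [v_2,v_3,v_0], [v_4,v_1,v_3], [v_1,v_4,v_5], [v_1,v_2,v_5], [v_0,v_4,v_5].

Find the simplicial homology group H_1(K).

K has 6 vertices, 12 edges, 8 triangles.
rank ∂_1 = 5, rank ∂_2 = 7 ⇒ b_1 = 12 − 5 − 7 = 0; all invariant factors of ∂_2 are 1 so no torsion. So H_1 = 0.

H_1 ≅ 0.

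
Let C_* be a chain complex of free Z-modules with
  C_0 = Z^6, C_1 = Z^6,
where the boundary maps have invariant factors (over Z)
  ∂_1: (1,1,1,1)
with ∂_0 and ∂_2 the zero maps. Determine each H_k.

H_0 ≅ Z^2,  H_1 ≅ Z^2.

H_0: b_0 = 6 − 0 − 4 = 2; torsion from ∂_1 factors > 1: none. So H_0 ≅ Z^2.
H_1: b_1 = 6 − 4 − 0 = 2; torsion from ∂_2 factors > 1: none. So H_1 ≅ Z^2.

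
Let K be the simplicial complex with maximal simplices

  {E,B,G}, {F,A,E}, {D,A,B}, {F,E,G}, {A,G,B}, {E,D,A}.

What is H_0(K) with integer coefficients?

Fix the vertex order A < B < D < E < F < G and write every simplex with vertices in increasing order. Then dim K = 2 and the simplices of K are:

  0-simplices (6): A, B, D, E, F, G
  1-simplices (12): AB, AD, AE, AF, AG, BD, BE, BG, DE, EF, EG, FG
  2-simplices (6): ABD, ABG, ADE, AEF, BEG, EFG

giving chain groups C_0 ≅ Z^6, C_1 ≅ Z^12, C_2 ≅ Z^6.

∂_1: C_1 → C_0 sends each edge [p,q] (with p < q) to q − p.
The resulting 6×12 matrix has rank 5, and its Smith normal form has invariant factors (1,1,1,1,1).

∂_2: C_2 → C_1 sends each 2-simplex [p,q,r] to [q,r] − [p,r] + [p,q]. For instance
  ∂ADE = DE − AE + AD,
  ∂AEF = EF − AF + AE.
This gives a 12×6 integer matrix of rank 6; reducing to Smith normal form yields diagonal entries (1,1,1,1,1,1).

Reading off H_k = ker ∂_k / im ∂_{k+1}:

  H_0: rank C_0 − rank ∂_1 = 6 − 5 = 1, and the invariant factors of ∂_1 are all 1, so H_0 ≅ Z.

(K is a triangulation of the cylinder S^1 x I.)

H_0 ≅ Z.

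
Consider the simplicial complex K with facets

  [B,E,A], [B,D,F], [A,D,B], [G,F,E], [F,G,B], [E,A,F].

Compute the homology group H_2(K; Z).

Take the total order A < B < D < E < F < G on the vertex set. Then K (dimension 2) consists of the simplices:

  0-simplices (6): A, B, D, E, F, G
  1-simplices (12): AB, AD, AE, AF, BD, BE, BF, BG, DF, EF, EG, FG
  2-simplices (6): ABD, ABE, AEF, BDF, BFG, EFG

Hence C_0 ≅ Z^6, C_1 ≅ Z^12, C_2 ≅ Z^6.

The boundary map ∂_1: C_1 → C_0 is given by ∂[p,q] = [q] − [p]. For instance
  ∂BG = G − B.
As a 6×12 matrix over Z this has rank 5, with invariant factors (1,1,1,1,1).

The boundary map ∂_2: C_2 → C_1 maps a triangle to the signed sum of its edges. For instance
  ∂ABD = BD − AD + AB,
  ∂EFG = FG − EG + EF.
This gives a 12×6 integer matrix of rank 6; reducing to Smith normal form yields diagonal entries (1,1,1,1,1,1).

From H_k ≅ ker(∂_k) / im(∂_{k+1}) we obtain:

  H_2: rank ker ∂_2 − rank ∂_3 = (6 − 6) − 0 = 0, and there is no ∂_3, so H_2 ≅ 0.

H_2 ≅ 0.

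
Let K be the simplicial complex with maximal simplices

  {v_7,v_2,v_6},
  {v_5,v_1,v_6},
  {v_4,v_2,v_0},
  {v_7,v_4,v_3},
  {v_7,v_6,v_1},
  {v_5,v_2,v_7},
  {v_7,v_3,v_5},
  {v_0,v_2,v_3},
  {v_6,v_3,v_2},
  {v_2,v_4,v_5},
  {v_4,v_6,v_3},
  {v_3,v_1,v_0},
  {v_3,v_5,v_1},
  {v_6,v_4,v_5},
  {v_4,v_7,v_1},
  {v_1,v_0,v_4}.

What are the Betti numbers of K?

b_0 = 1, b_1 = 2, b_2 = 1.

We work with the vertex ordering v_0 < v_1 < v_2 < v_3 < v_4 < v_5 < v_6 < v_7. The simplices of K, each written with vertices in increasing order, are:

  0-simplices (8): [v_0], [v_1], [v_2], [v_3], [v_4], [v_5], [v_6], [v_7]
  1-simplices (24): (24 of them)
  2-simplices (16): (16 of them)

Hence C_0 ≅ Z^8, C_1 ≅ Z^24, C_2 ≅ Z^16.

Boundary ∂_1: C_1 → C_0 is given by ∂[p,q] = [q] − [p]. For instance
  ∂[v_0,v_1] = [v_1] − [v_0].
The 8×24 boundary matrix has rank 7 and Smith normal form diag(1,1,1,1,1,1,1).

The boundary map ∂_2: C_2 → C_1 sends each 2-simplex [p,q,r] to [q,r] − [p,r] + [p,q]. For instance
  ∂[v_0,v_2,v_3] = [v_2,v_3] − [v_0,v_3] + [v_0,v_2],
  ∂[v_3,v_4,v_6] = [v_4,v_6] − [v_3,v_6] + [v_3,v_4].
This gives a 24×16 integer matrix of rank 15; reducing to Smith normal form yields diagonal entries (1,1,1,1,1,1,1,1,1,1,1,1,1,1,1).

Reading off H_k = ker ∂_k / im ∂_{k+1}:

  H_0: rank C_0 − rank ∂_1 = 8 − 7 = 1, and the invariant factors of ∂_1 are all 1, so H_0 ≅ Z.
  H_1: rank ker ∂_1 − rank ∂_2 = (24 − 7) − 15 = 2, and the invariant factors of ∂_2 are all 1, so H_1 ≅ Z^2.
  H_2: rank ker ∂_2 − rank ∂_3 = (16 − 15) − 0 = 1, and there is no ∂_3, so H_2 ≅ Z.

(K is a triangulation of the torus T^2.)

Hence the Betti numbers are b_0 = 1, b_1 = 2, b_2 = 1.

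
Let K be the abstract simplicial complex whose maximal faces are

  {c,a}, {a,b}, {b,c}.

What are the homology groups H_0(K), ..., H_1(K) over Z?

H_0 ≅ Z,  H_1 ≅ Z.

Fix the vertex order a < b < c and write every simplex with vertices in increasing order. Then dim K = 1 and the simplices of K are:

  0-simplices (3): a, b, c
  1-simplices (3): ab, ac, bc

so the chain groups are C_0 ≅ Z^3, C_1 ≅ Z^3.

∂_1: C_1 → C_0 sends each edge [p,q] (with p < q) to q − p.
This gives a 3×3 integer matrix of rank 2; reducing to Smith normal form yields diagonal entries (1,1).

Reading off H_k = ker ∂_k / im ∂_{k+1}:

  H_0: rank C_0 − rank ∂_1 = 3 − 2 = 1, and the invariant factors of ∂_1 are all 1, so H_0 = Z.
  H_1: rank ker ∂_1 − rank ∂_2 = (3 − 2) − 0 = 1, and there is no ∂_2, so H_1 = Z.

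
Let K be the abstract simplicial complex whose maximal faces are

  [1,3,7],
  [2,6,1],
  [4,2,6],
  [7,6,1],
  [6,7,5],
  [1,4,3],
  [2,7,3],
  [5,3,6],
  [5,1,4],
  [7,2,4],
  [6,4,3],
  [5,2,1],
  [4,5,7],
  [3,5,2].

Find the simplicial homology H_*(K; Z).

Take the total order 1 < 2 < 3 < 4 < 5 < 6 < 7 on the vertex set. Then K (dimension 2) consists of the simplices:

  0-simplices (7): [1], [2], [3], [4], [5], [6], [7]
  1-simplices (21): [1,2], [1,3], [1,4], [1,5], [1,6], [1,7], [2,3], [2,4], [2,5], [2,6], [2,7], [3,4], [3,5], [3,6], [3,7], [4,5], [4,6], [4,7], [5,6], [5,7], [6,7]
  2-simplices (14): [1,2,5], [1,2,6], [1,3,4], [1,3,7], [1,4,5], [1,6,7], [2,3,5], [2,3,7], [2,4,6], [2,4,7], [3,4,6], [3,5,6], [4,5,7], [5,6,7]

Hence C_0 ≅ Z^7, C_1 ≅ Z^21, C_2 ≅ Z^14.

Boundary ∂_1: C_1 → C_0 maps an edge to its endpoints' difference, ∂[p,q] = q − p. For instance
  ∂[1,4] = [4] − [1].
The resulting 7×21 matrix has rank 6, and its Smith normal form has invariant factors (1,1,1,1,1,1).

Boundary ∂_2: C_2 → C_1 maps a triangle to the signed sum of its edges. For instance
  ∂[2,4,7] = [4,7] − [2,7] + [2,4],
  ∂[1,3,4] = [3,4] − [1,4] + [1,3].
This gives a 21×14 integer matrix of rank 13; reducing to Smith normal form yields diagonal entries (1,1,1,1,1,1,1,1,1,1,1,1,1).

Now H_k = ker ∂_k / im ∂_{k+1}, so:

  H_0: rank C_0 − rank ∂_1 = 7 − 6 = 1, and the invariant factors of ∂_1 are all 1, so H_0 ≅ Z.
  H_1: rank ker ∂_1 − rank ∂_2 = (21 − 6) − 13 = 2, and the invariant factors of ∂_2 are all 1, so H_1 ≅ Z^2.
  H_2: rank ker ∂_2 − rank ∂_3 = (14 − 13) − 0 = 1, and there is no ∂_3, so H_2 ≅ Z.

As a check, the Euler characteristic is 7 − 21 + 14 = 0, which agrees with 1 − 2 + 1 = 0.
(K is a triangulation of the torus T^2.)

H_0 = Z,  H_1 = Z^2,  H_2 = Z.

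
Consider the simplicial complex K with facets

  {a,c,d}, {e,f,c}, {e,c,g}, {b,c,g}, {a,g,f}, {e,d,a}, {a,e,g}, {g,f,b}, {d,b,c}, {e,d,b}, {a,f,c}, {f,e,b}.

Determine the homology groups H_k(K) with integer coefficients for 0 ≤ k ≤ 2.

H_0 = Z,  H_1 = Z/2,  H_2 = 0.

We work with the vertex ordering a < b < c < d < e < f < g. The simplices of K, each written with vertices in increasing order, are:

  0-simplices (7): a, b, c, d, e, f, g
  1-simplices (18): ac, ad, ae, af, ag, bc, bd, be, bf, bg, cd, ce, cf, cg, de, ef, eg, fg
  2-simplices (12): acd, acf, ade, aeg, afg, bcd, bcg, bde, bef, bfg, cef, ceg

giving chain groups C_0 ≅ Z^7, C_1 ≅ Z^18, C_2 ≅ Z^12.

The boundary map ∂_1: C_1 → C_0 maps an edge to its endpoints' difference, ∂[p,q] = q − p. For instance
  ∂be = e − b.
The 7×18 boundary matrix has rank 6 and Smith normal form diag(1,1,1,1,1,1).

The boundary map ∂_2: C_2 → C_1 acts by ∂[p,q,r] = [q,r] − [p,r] + [p,q]. For instance
  ∂afg = fg − ag + af,
  ∂bde = de − be + bd.
The resulting 18×12 matrix has rank 12, and its Smith normal form has invariant factors (1,1,1,1,1,1,1,1,1,1,1,2).

Computing H_k = (kernel of ∂_k) / (image of ∂_{k+1}):

  H_0: rank C_0 − rank ∂_1 = 7 − 6 = 1, and the invariant factors of ∂_1 are all 1, so H_0 = Z.
  H_1: rank ker ∂_1 − rank ∂_2 = (18 − 6) − 12 = 0, and ∂_2 has invariant factor 2 > 1, so H_1 = Z/2.
  H_2: rank ker ∂_2 − rank ∂_3 = (12 − 12) − 0 = 0, and there is no ∂_3, so H_2 = 0.

As a check, the Euler characteristic is 7 − 18 + 12 = 1, which agrees with 1 − 0 + 0 = 1.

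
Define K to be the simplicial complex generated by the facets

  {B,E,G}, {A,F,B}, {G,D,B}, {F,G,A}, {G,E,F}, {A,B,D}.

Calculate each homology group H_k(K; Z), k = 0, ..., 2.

H_0 = Z,  H_1 = Z,  H_2 = 0.

Fix the vertex order A < B < D < E < F < G and write every simplex with vertices in increasing order. Then dim K = 2 and the simplices of K are:

  0-simplices (6): A, B, D, E, F, G
  1-simplices (12): AB, AD, AF, AG, BD, BE, BF, BG, DG, EF, EG, FG
  2-simplices (6): ABD, ABF, AFG, BDG, BEG, EFG

Hence C_0 ≅ Z^6, C_1 ≅ Z^12, C_2 ≅ Z^6.

Boundary ∂_1: C_1 → C_0 maps an edge to its endpoints' difference, ∂[p,q] = q − p. For instance
  ∂EF = F − E.
The resulting 6×12 matrix has rank 5, and its Smith normal form has invariant factors (1,1,1,1,1).

∂_2: C_2 → C_1 acts by ∂[p,q,r] = [q,r] − [p,r] + [p,q]. For instance
  ∂BEG = EG − BG + BE,
  ∂EFG = FG − EG + EF.
The resulting 12×6 matrix has rank 6, and its Smith normal form has invariant factors (1,1,1,1,1,1).

Now H_k = ker ∂_k / im ∂_{k+1}, so:

  H_0: rank C_0 − rank ∂_1 = 6 − 5 = 1, and the invariant factors of ∂_1 are all 1, so H_0 = Z.
  H_1: rank ker ∂_1 − rank ∂_2 = (12 − 5) − 6 = 1, and the invariant factors of ∂_2 are all 1, so H_1 = Z.
  H_2: rank ker ∂_2 − rank ∂_3 = (6 − 6) − 0 = 0, and there is no ∂_3, so H_2 = 0.

(K is a triangulation of the cylinder S^1 x I.)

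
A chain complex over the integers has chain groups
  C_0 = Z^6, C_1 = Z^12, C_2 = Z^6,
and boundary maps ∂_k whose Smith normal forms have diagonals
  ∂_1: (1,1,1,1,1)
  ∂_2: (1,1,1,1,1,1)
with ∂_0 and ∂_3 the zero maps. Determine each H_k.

H_0: b_0 = 6 − 0 − 5 = 1; torsion from ∂_1 factors > 1: none. So H_0 = Z.
H_1: b_1 = 12 − 5 − 6 = 1; torsion from ∂_2 factors > 1: none. So H_1 = Z.
H_2: b_2 = 6 − 6 − 0 = 0; torsion from ∂_3 factors > 1: none. So H_2 = 0.

H_0 = Z,  H_1 = Z,  H_2 = 0.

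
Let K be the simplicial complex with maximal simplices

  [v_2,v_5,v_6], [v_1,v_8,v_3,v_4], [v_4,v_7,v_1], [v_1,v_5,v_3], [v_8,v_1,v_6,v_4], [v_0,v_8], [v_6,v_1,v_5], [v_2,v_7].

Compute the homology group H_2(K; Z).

Take the total order v_0 < v_1 < v_2 < v_3 < v_4 < v_5 < v_6 < v_7 < v_8 on the vertex set. Then K (dimension 3) consists of the simplices:

  0-simplices (9): [v_0], [v_1], [v_2], [v_3], [v_4], [v_5], [v_6], [v_7], [v_8]
  1-simplices (18): (18 of them)
  2-simplices (11): (11 of them)
  3-simplices (2): [v_1,v_3,v_4,v_8], [v_1,v_4,v_6,v_8]

giving chain groups C_0 ≅ Z^9, C_1 ≅ Z^18, C_2 ≅ Z^11, C_3 ≅ Z^2.

∂_1: C_1 → C_0 is given by ∂[p,q] = [q] − [p]. For instance
  ∂[v_4,v_6] = [v_6] − [v_4].
The resulting 9×18 matrix has rank 8, and its Smith normal form has invariant factors (1,1,1,1,1,1,1,1).

Boundary ∂_2: C_2 → C_1 sends each 2-simplex [p,q,r] to [q,r] − [p,r] + [p,q]. For instance
  ∂[v_1,v_3,v_5] = [v_3,v_5] − [v_1,v_5] + [v_1,v_3],
  ∂[v_1,v_5,v_6] = [v_5,v_6] − [v_1,v_6] + [v_1,v_5].
As a 18×11 matrix over Z this has rank 9, with invariant factors (1,1,1,1,1,1,1,1,1).

∂_3: C_3 → C_2 sends each 3-simplex σ to the alternating sum Σ_i (−1)^i (σ with its i-th vertex removed). For instance
  ∂[v_1,v_4,v_6,v_8] = [v_4,v_6,v_8] − [v_1,v_6,v_8] + [v_1,v_4,v_8] − [v_1,v_4,v_6],
  ∂[v_1,v_3,v_4,v_8] = [v_3,v_4,v_8] − [v_1,v_4,v_8] + [v_1,v_3,v_8] − [v_1,v_3,v_4].
The resulting 11×2 matrix has rank 2, and its Smith normal form has invariant factors (1,1).

Reading off H_k = ker ∂_k / im ∂_{k+1}:

  H_2: rank ker ∂_2 − rank ∂_3 = (11 − 9) − 2 = 0, and the invariant factors of ∂_3 are all 1, so H_2 = 0.

H_2 ≅ 0.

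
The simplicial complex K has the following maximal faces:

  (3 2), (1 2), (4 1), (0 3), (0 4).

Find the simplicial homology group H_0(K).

H_0 ≅ Z.

We work with the vertex ordering 0 < 1 < 2 < 3 < 4. The simplices of K, each written with vertices in increasing order, are:

  0-simplices (5): [0], [1], [2], [3], [4]
  1-simplices (5): [0,3], [0,4], [1,2], [1,4], [2,3]

giving chain groups C_0 ≅ Z^5, C_1 ≅ Z^5.

The boundary map ∂_1: C_1 → C_0 maps an edge to its endpoints' difference, ∂[p,q] = q − p.
The resulting 5×5 matrix has rank 4, and its Smith normal form has invariant factors (1,1,1,1).

From H_k ≅ ker(∂_k) / im(∂_{k+1}) we obtain:

  H_0: rank C_0 − rank ∂_1 = 5 − 4 = 1, and the invariant factors of ∂_1 are all 1, so H_0 ≅ Z.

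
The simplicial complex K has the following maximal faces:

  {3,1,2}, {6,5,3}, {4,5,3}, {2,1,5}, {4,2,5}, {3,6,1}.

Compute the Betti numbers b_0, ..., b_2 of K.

b_0 = 1, b_1 = 1, b_2 = 0.

Order the vertices as 1 < 2 < 3 < 4 < 5 < 6. Listing each simplex with vertices in this order, K has dimension 2 with simplices:

  0-simplices (6): [1], [2], [3], [4], [5], [6]
  1-simplices (12): [1,2], [1,3], [1,5], [1,6], [2,3], [2,4], [2,5], [3,4], [3,5], [3,6], [4,5], [5,6]
  2-simplices (6): [1,2,3], [1,2,5], [1,3,6], [2,4,5], [3,4,5], [3,5,6]

giving chain groups C_0 ≅ Z^6, C_1 ≅ Z^12, C_2 ≅ Z^6.

∂_1: C_1 → C_0 maps an edge to its endpoints' difference, ∂[p,q] = q − p.
As a 6×12 matrix over Z this has rank 5, with invariant factors (1,1,1,1,1).

Boundary ∂_2: C_2 → C_1 acts by ∂[p,q,r] = [q,r] − [p,r] + [p,q]. For instance
  ∂[3,4,5] = [4,5] − [3,5] + [3,4],
  ∂[2,4,5] = [4,5] − [2,5] + [2,4].
This gives a 12×6 integer matrix of rank 6; reducing to Smith normal form yields diagonal entries (1,1,1,1,1,1).

Reading off H_k = ker ∂_k / im ∂_{k+1}:

  H_0: rank C_0 − rank ∂_1 = 6 − 5 = 1, and the invariant factors of ∂_1 are all 1, so H_0 = Z.
  H_1: rank ker ∂_1 − rank ∂_2 = (12 − 5) − 6 = 1, and the invariant factors of ∂_2 are all 1, so H_1 = Z.
  H_2: rank ker ∂_2 − rank ∂_3 = (6 − 6) − 0 = 0, and there is no ∂_3, so H_2 = 0.

(K is a triangulation of the cylinder S^1 x I.)

Hence the Betti numbers are b_0 = 1, b_1 = 1, b_2 = 0.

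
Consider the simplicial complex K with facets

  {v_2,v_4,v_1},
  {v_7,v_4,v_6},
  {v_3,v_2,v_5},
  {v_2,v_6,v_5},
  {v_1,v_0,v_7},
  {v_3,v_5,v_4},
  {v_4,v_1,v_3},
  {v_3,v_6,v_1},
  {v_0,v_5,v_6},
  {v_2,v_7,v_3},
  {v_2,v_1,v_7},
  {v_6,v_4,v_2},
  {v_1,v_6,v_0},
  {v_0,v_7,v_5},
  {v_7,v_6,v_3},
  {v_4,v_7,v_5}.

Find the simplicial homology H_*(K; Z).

H_0 = Z,  H_1 = Z^2,  H_2 = Z.

Order the vertices as v_0 < v_1 < v_2 < v_3 < v_4 < v_5 < v_6 < v_7. Listing each simplex with vertices in this order, K has dimension 2 with simplices:

  0-simplices (8): [v_0], [v_1], [v_2], [v_3], [v_4], [v_5], [v_6], [v_7]
  1-simplices (24): (24 of them)
  2-simplices (16): (16 of them)

giving chain groups C_0 ≅ Z^8, C_1 ≅ Z^24, C_2 ≅ Z^16.

The boundary map ∂_1: C_1 → C_0 sends each edge [p,q] (with p < q) to q − p. For instance
  ∂[v_2,v_7] = [v_7] − [v_2].
As a 8×24 matrix over Z this has rank 7, with invariant factors (1,1,1,1,1,1,1).

The boundary map ∂_2: C_2 → C_1 sends each 2-simplex [p,q,r] to [q,r] − [p,r] + [p,q]. For instance
  ∂[v_4,v_5,v_7] = [v_5,v_7] − [v_4,v_7] + [v_4,v_5],
  ∂[v_1,v_3,v_6] = [v_3,v_6] − [v_1,v_6] + [v_1,v_3].
The 24×16 boundary matrix has rank 15 and Smith normal form diag(1,1,1,1,1,1,1,1,1,1,1,1,1,1,1).

Computing H_k = (kernel of ∂_k) / (image of ∂_{k+1}):

  H_0: rank C_0 − rank ∂_1 = 8 − 7 = 1, and the invariant factors of ∂_1 are all 1, so H_0 = Z.
  H_1: rank ker ∂_1 − rank ∂_2 = (24 − 7) − 15 = 2, and the invariant factors of ∂_2 are all 1, so H_1 = Z^2.
  H_2: rank ker ∂_2 − rank ∂_3 = (16 − 15) − 0 = 1, and there is no ∂_3, so H_2 = Z.

As a check, the Euler characteristic is 8 − 24 + 16 = 0, which agrees with 1 − 2 + 1 = 0.
(K is a triangulation of the torus T^2.)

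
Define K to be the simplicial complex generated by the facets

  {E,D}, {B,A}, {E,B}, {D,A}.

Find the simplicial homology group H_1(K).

H_1 ≅ Z.

Order the vertices as A < B < D < E. Listing each simplex with vertices in this order, K has dimension 1 with simplices:

  0-simplices (4): A, B, D, E
  1-simplices (4): AB, AD, BE, DE

giving chain groups C_0 ≅ Z^4, C_1 ≅ Z^4.

∂_1: C_1 → C_0 is given by ∂[p,q] = [q] − [p]. For instance
  ∂BE = E − B.
This gives a 4×4 integer matrix of rank 3; reducing to Smith normal form yields diagonal entries (1,1,1).

Now H_k = ker ∂_k / im ∂_{k+1}, so:

  H_1: rank ker ∂_1 − rank ∂_2 = (4 − 3) − 0 = 1, and there is no ∂_2, so H_1 = Z.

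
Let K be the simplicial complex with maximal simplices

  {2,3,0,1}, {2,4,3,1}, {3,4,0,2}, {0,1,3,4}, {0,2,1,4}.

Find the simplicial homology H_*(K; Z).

We work with the vertex ordering 0 < 1 < 2 < 3 < 4. The simplices of K, each written with vertices in increasing order, are:

  0-simplices (5): [0], [1], [2], [3], [4]
  1-simplices (10): [0,1], [0,2], [0,3], [0,4], [1,2], [1,3], [1,4], [2,3], [2,4], [3,4]
  2-simplices (10): [0,1,2], [0,1,3], [0,1,4], [0,2,3], [0,2,4], [0,3,4], [1,2,3], [1,2,4], [1,3,4], [2,3,4]
  3-simplices (5): [0,1,2,3], [0,1,2,4], [0,1,3,4], [0,2,3,4], [1,2,3,4]

Hence C_0 ≅ Z^5, C_1 ≅ Z^10, C_2 ≅ Z^10, C_3 ≅ Z^5.

∂_1: C_1 → C_0 sends each edge [p,q] (with p < q) to q − p.
The resulting 5×10 matrix has rank 4, and its Smith normal form has invariant factors (1,1,1,1).

∂_2: C_2 → C_1 sends each 2-simplex [p,q,r] to [q,r] − [p,r] + [p,q]. For instance
  ∂[1,2,3] = [2,3] − [1,3] + [1,2],
  ∂[0,3,4] = [3,4] − [0,4] + [0,3].
The 10×10 boundary matrix has rank 6 and Smith normal form diag(1,1,1,1,1,1).

Boundary ∂_3: C_3 → C_2 sends each 3-simplex σ to the alternating sum Σ_i (−1)^i (σ with its i-th vertex removed). For instance
  ∂[0,1,2,3] = [1,2,3] − [0,2,3] + [0,1,3] − [0,1,2],
  ∂[0,2,3,4] = [2,3,4] − [0,3,4] + [0,2,4] − [0,2,3].
This gives a 10×5 integer matrix of rank 4; reducing to Smith normal form yields diagonal entries (1,1,1,1).

Computing H_k = (kernel of ∂_k) / (image of ∂_{k+1}):

  H_0: rank C_0 − rank ∂_1 = 5 − 4 = 1, and the invariant factors of ∂_1 are all 1, so H_0 ≅ Z.
  H_1: rank ker ∂_1 − rank ∂_2 = (10 − 4) − 6 = 0, and the invariant factors of ∂_2 are all 1, so H_1 ≅ 0.
  H_2: rank ker ∂_2 − rank ∂_3 = (10 − 6) − 4 = 0, and the invariant factors of ∂_3 are all 1, so H_2 ≅ 0.
  H_3: rank ker ∂_3 − rank ∂_4 = (5 − 4) − 0 = 1, and there is no ∂_4, so H_3 ≅ Z.

As a check, the Euler characteristic is 5 − 10 + 10 − 5 = 0, which agrees with 1 − 0 + 0 − 1 = 0.

H_0 = Z,  H_1 = 0,  H_2 = 0,  H_3 = Z.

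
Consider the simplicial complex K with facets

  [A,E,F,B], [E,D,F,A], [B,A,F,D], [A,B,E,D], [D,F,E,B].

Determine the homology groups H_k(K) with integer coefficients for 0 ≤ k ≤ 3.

H_0 = Z,  H_1 = 0,  H_2 = 0,  H_3 = Z.

Take the total order A < B < D < E < F on the vertex set. Then K (dimension 3) consists of the simplices:

  0-simplices (5): A, B, D, E, F
  1-simplices (10): AB, AD, AE, AF, BD, BE, BF, DE, DF, EF
  2-simplices (10): ABD, ABE, ABF, ADE, ADF, AEF, BDE, BDF, BEF, DEF
  3-simplices (5): ABDE, ABDF, ABEF, ADEF, BDEF

giving chain groups C_0 ≅ Z^5, C_1 ≅ Z^10, C_2 ≅ Z^10, C_3 ≅ Z^5.

Boundary ∂_1: C_1 → C_0 is given by ∂[p,q] = [q] − [p].
This gives a 5×10 integer matrix of rank 4; reducing to Smith normal form yields diagonal entries (1,1,1,1).

∂_2: C_2 → C_1 maps a triangle to the signed sum of its edges. For instance
  ∂BEF = EF − BF + BE,
  ∂ABF = BF − AF + AB.
The resulting 10×10 matrix has rank 6, and its Smith normal form has invariant factors (1,1,1,1,1,1).

Boundary ∂_3: C_3 → C_2 sends each 3-simplex σ to the alternating sum Σ_i (−1)^i (σ with its i-th vertex removed). For instance
  ∂BDEF = DEF − BEF + BDF − BDE,
  ∂ABDF = BDF − ADF + ABF − ABD.
The 10×5 boundary matrix has rank 4 and Smith normal form diag(1,1,1,1).

From H_k ≅ ker(∂_k) / im(∂_{k+1}) we obtain:

  H_0: rank C_0 − rank ∂_1 = 5 − 4 = 1, and the invariant factors of ∂_1 are all 1, so H_0 ≅ Z.
  H_1: rank ker ∂_1 − rank ∂_2 = (10 − 4) − 6 = 0, and the invariant factors of ∂_2 are all 1, so H_1 ≅ 0.
  H_2: rank ker ∂_2 − rank ∂_3 = (10 − 6) − 4 = 0, and the invariant factors of ∂_3 are all 1, so H_2 ≅ 0.
  H_3: rank ker ∂_3 − rank ∂_4 = (5 − 4) − 0 = 1, and there is no ∂_4, so H_3 ≅ Z.

As a check, the Euler characteristic is 5 − 10 + 10 − 5 = 0, which agrees with 1 − 0 + 0 − 1 = 0.
(K is a triangulation of the 3-sphere S^3.)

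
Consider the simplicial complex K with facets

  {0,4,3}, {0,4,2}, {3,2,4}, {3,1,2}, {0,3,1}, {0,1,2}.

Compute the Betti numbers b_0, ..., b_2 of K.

b_0 = 1, b_1 = 0, b_2 = 1.

Order the vertices as 0 < 1 < 2 < 3 < 4. Listing each simplex with vertices in this order, K has dimension 2 with simplices:

  0-simplices (5): [0], [1], [2], [3], [4]
  1-simplices (9): [0,1], [0,2], [0,3], [0,4], [1,2], [1,3], [2,3], [2,4], [3,4]
  2-simplices (6): [0,1,2], [0,1,3], [0,2,4], [0,3,4], [1,2,3], [2,3,4]

giving chain groups C_0 ≅ Z^5, C_1 ≅ Z^9, C_2 ≅ Z^6.

The boundary map ∂_1: C_1 → C_0 sends each edge [p,q] (with p < q) to q − p. For instance
  ∂[3,4] = [4] − [3].
The 5×9 boundary matrix has rank 4 and Smith normal form diag(1,1,1,1).

Boundary ∂_2: C_2 → C_1 maps a triangle to the signed sum of its edges. For instance
  ∂[0,3,4] = [3,4] − [0,4] + [0,3],
  ∂[2,3,4] = [3,4] − [2,4] + [2,3].
As a 9×6 matrix over Z this has rank 5, with invariant factors (1,1,1,1,1).

Now H_k = ker ∂_k / im ∂_{k+1}, so:

  H_0: rank C_0 − rank ∂_1 = 5 − 4 = 1, and the invariant factors of ∂_1 are all 1, so H_0 = Z.
  H_1: rank ker ∂_1 − rank ∂_2 = (9 − 4) − 5 = 0, and the invariant factors of ∂_2 are all 1, so H_1 = 0.
  H_2: rank ker ∂_2 − rank ∂_3 = (6 − 5) − 0 = 1, and there is no ∂_3, so H_2 = Z.

(K is a triangulation of the 2-sphere S^2.)

Hence the Betti numbers are b_0 = 1, b_1 = 0, b_2 = 1.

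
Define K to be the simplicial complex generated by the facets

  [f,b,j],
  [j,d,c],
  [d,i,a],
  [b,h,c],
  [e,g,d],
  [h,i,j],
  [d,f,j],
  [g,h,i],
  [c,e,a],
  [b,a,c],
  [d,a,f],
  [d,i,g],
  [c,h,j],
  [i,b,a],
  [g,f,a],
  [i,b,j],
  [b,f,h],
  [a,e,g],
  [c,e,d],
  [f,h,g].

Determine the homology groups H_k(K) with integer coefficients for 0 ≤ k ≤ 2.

K has 10 vertices, 30 edges, 20 triangles.
rank ∂_0 = 0, rank ∂_1 = 9 ⇒ b_0 = 10 − 0 − 9 = 1; all invariant factors of ∂_1 are 1 so no torsion. So H_0 ≅ Z.
rank ∂_1 = 9, rank ∂_2 = 20 ⇒ b_1 = 30 − 9 − 20 = 1; ∂_2 has invariant factor(s) [2] giving torsion. So H_1 ≅ Z ⊕ Z/2.
rank ∂_2 = 20, rank ∂_3 = 0 ⇒ b_2 = 20 − 20 − 0 = 0. So H_2 ≅ 0.

H_0 ≅ Z,  H_1 ≅ Z ⊕ Z/2,  H_2 = 0.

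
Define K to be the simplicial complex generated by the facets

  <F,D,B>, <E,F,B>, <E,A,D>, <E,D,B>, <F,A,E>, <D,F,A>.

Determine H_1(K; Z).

Take the total order A < B < D < E < F on the vertex set. Then K (dimension 2) consists of the simplices:

  0-simplices (5): A, B, D, E, F
  1-simplices (9): AD, AE, AF, BD, BE, BF, DE, DF, EF
  2-simplices (6): ADE, ADF, AEF, BDE, BDF, BEF

giving chain groups C_0 ≅ Z^5, C_1 ≅ Z^9, C_2 ≅ Z^6.

∂_1: C_1 → C_0 sends each edge [p,q] (with p < q) to q − p. For instance
  ∂DF = F − D.
As a 5×9 matrix over Z this has rank 4, with invariant factors (1,1,1,1).

∂_2: C_2 → C_1 sends each 2-simplex [p,q,r] to [q,r] − [p,r] + [p,q]. For instance
  ∂BDE = DE − BE + BD,
  ∂BDF = DF − BF + BD.
This gives a 9×6 integer matrix of rank 5; reducing to Smith normal form yields diagonal entries (1,1,1,1,1).

Computing H_k = (kernel of ∂_k) / (image of ∂_{k+1}):

  H_1: rank ker ∂_1 − rank ∂_2 = (9 − 4) − 5 = 0, and the invariant factors of ∂_2 are all 1, so H_1 = 0.

H_1 = 0.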